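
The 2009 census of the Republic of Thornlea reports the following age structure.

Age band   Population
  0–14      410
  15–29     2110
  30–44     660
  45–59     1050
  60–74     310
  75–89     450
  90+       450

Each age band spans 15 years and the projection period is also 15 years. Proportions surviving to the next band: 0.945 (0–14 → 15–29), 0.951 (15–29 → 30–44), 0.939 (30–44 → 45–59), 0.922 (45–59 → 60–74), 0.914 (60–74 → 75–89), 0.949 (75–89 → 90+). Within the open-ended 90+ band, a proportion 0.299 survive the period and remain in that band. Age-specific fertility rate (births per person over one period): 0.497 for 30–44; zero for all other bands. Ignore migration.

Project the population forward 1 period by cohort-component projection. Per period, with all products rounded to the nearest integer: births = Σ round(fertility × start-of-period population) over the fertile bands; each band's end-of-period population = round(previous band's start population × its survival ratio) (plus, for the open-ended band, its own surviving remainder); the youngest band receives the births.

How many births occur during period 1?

After projecting period 1:
Births: 660 × 0.497 = 328
15–29: 410 × 0.945 = 387
30–44: 2110 × 0.951 = 2007
45–59: 660 × 0.939 = 620
60–74: 1050 × 0.922 = 968
75–89: 310 × 0.914 = 283
90+: 450 × 0.949 + 450 × 0.299 = 427 + 135 = 562
Giving 328 / 387 / 2007 / 620 / 968 / 283 / 562.

328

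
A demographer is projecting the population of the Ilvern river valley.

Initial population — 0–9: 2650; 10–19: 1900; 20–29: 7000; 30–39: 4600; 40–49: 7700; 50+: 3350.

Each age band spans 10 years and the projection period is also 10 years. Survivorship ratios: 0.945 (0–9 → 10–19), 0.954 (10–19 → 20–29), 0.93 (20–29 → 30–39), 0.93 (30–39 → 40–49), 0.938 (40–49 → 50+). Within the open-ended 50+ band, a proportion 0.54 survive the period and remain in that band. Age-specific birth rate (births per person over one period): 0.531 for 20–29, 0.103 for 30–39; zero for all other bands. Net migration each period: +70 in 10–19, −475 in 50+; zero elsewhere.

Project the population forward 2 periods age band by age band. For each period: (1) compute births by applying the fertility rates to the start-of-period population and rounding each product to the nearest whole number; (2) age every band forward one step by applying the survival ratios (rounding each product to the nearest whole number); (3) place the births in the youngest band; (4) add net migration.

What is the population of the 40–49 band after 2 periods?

6054

— Period 1 —
Births: 7000 * 0.531 = 3717, 4600 * 0.103 = 474 — total 4191
10–19: 2650 * 0.945 = 2504
20–29: 1900 * 0.954 = 1813
30–39: 7000 * 0.93 = 6510
40–49: 4600 * 0.93 = 4278
50+: 7700 * 0.938 + 3350 * 0.54 = 7223 + 1809 = 9032
Net migration: 10–19 + 70 → 2574; 50+ − 475 → 8557
→ [4191, 2574, 1813, 6510, 4278, 8557]
— Period 2 —
Births: 1813 * 0.531 = 963, 6510 * 0.103 = 671 — total 1634
10–19: 4191 * 0.945 = 3960
20–29: 2574 * 0.954 = 2456
30–39: 1813 * 0.93 = 1686
40–49: 6510 * 0.93 = 6054
50+: 4278 * 0.938 + 8557 * 0.54 = 4013 + 4621 = 8634
Net migration: 10–19 + 70 → 4030; 50+ − 475 → 8159
→ [1634, 4030, 2456, 1686, 6054, 8159]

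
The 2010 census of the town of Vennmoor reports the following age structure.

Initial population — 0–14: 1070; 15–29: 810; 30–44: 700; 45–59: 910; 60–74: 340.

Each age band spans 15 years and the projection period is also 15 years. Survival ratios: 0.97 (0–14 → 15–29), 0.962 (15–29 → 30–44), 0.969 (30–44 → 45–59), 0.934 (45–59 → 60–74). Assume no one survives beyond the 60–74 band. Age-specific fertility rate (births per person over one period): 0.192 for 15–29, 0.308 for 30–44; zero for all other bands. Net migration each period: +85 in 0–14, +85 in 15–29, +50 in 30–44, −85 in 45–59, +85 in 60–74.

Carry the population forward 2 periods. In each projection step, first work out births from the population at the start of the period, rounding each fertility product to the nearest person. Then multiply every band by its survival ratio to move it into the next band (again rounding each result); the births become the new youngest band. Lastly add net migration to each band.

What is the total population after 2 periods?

— Period 1 —
Births: 810 × 0.192 = 156, 700 × 0.308 = 216 → 372
15–29: 1070 × 0.97 = 1038
30–44: 810 × 0.962 = 779
45–59: 700 × 0.969 = 678
60–74: 910 × 0.934 = 850
Net migration: 0–14 + 85 → 457; 15–29 + 85 → 1123; 30–44 + 50 → 829; 45–59 − 85 → 593; 60–74 + 85 → 935
End of period: [457, 1123, 829, 593, 935]
— Period 2 —
Births: 1123 × 0.192 = 216, 829 × 0.308 = 255 → 471
15–29: 457 × 0.97 = 443
30–44: 1123 × 0.962 = 1080
45–59: 829 × 0.969 = 803
60–74: 593 × 0.934 = 554
Net migration: 0–14 + 85 → 556; 15–29 + 85 → 528; 30–44 + 50 → 1130; 45–59 − 85 → 718; 60–74 + 85 → 639
End of period: [556, 528, 1130, 718, 639]
Total after period 2: 556 + 528 + 1130 + 718 + 639 = 3571

3571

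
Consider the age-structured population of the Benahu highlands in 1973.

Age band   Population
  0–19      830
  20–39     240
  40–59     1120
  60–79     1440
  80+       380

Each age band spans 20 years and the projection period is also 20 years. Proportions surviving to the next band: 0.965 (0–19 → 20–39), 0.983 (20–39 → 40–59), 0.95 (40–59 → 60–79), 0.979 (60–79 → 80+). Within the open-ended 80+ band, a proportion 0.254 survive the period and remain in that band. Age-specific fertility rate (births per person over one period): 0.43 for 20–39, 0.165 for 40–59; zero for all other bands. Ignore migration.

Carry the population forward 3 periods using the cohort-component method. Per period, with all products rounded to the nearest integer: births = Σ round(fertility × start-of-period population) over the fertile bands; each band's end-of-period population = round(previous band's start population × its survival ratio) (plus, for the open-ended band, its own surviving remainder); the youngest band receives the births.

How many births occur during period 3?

Let band 1 be 0–19 through band 5 = 80+.
Period 1.
Births: 240 × 0.43 = 103, 1120 × 0.165 = 185 → 288
Band 2: 830 × 0.965 = 801
Band 3: 240 × 0.983 = 236
Band 4: 1120 × 0.95 = 1064
Band 5: 1440 × 0.979 + 380 × 0.254 = 1410 + 97 = 1507
End of period: [288, 801, 236, 1064, 1507]
Period 2.
Births: 801 × 0.43 = 344, 236 × 0.165 = 39 → 383
Band 2: 288 × 0.965 = 278
Band 3: 801 × 0.983 = 787
Band 4: 236 × 0.95 = 224
Band 5: 1064 × 0.979 + 1507 × 0.254 = 1042 + 383 = 1425
End of period: [383, 278, 787, 224, 1425]
Period 3.
Births: 278 × 0.43 = 120, 787 × 0.165 = 130 → 250
Band 2: 383 × 0.965 = 370
Band 3: 278 × 0.983 = 273
Band 4: 787 × 0.95 = 748
Band 5: 224 × 0.979 + 1425 × 0.254 = 219 + 362 = 581
End of period: [250, 370, 273, 748, 581]

250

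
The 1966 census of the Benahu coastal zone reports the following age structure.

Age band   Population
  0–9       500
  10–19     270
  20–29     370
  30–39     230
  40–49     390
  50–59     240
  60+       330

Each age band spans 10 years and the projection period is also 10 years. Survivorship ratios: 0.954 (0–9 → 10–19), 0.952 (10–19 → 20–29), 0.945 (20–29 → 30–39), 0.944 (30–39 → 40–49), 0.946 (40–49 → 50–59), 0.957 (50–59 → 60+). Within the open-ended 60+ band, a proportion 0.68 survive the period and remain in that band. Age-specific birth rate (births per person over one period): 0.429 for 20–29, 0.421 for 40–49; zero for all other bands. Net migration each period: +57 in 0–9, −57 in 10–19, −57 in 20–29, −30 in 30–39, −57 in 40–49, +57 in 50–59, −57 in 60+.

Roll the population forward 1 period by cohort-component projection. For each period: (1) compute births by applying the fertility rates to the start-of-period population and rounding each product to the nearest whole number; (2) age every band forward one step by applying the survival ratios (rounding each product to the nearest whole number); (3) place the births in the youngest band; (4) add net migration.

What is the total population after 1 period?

Period 1.
Births: 370 * 0.429 = 159 ; 390 * 0.421 = 164 → total 323
10–19: 500 * 0.954 = 477
20–29: 270 * 0.952 = 257
30–39: 370 * 0.945 = 350
40–49: 230 * 0.944 = 217
50–59: 390 * 0.946 = 369
60+: 240 * 0.957 + 330 * 0.68 = 230 + 224 = 454
Net migration: 0–9 + 57 → 380; 10–19 − 57 → 420; 20–29 − 57 → 200; 30–39 − 30 → 320; 40–49 − 57 → 160; 50–59 + 57 → 426; 60+ − 57 → 397
Population now: 0–9=380, 10–19=420, 20–29=200, 30–39=320, 40–49=160, 50–59=426, 60+=397
Total after period 1: 380 + 420 + 200 + 320 + 160 + 426 + 397 = 2303

2303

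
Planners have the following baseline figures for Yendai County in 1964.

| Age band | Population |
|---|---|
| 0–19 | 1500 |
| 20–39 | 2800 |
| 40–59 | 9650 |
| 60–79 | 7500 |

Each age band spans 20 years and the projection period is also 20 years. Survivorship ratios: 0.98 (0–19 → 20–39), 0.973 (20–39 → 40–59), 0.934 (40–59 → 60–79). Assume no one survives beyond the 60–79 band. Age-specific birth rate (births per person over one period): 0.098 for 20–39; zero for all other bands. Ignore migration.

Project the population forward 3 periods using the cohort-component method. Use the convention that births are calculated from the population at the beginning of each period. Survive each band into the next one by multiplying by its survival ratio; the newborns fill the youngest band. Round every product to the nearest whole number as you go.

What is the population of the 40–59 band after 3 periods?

Call the groups 1 to 4, youngest first.
Period 1:
Births: 2800 * 0.098 = 274
Group 2: 1500 * 0.98 = 1470
Group 3: 2800 * 0.973 = 2724
Group 4: 9650 * 0.934 = 9013
End of period: [274, 1470, 2724, 9013]
Period 2:
Births: 1470 * 0.098 = 144
Group 2: 274 * 0.98 = 269
Group 3: 1470 * 0.973 = 1430
Group 4: 2724 * 0.934 = 2544
End of period: [144, 269, 1430, 2544]
Period 3:
Births: 269 * 0.098 = 26
Group 2: 144 * 0.98 = 141
Group 3: 269 * 0.973 = 262
Group 4: 1430 * 0.934 = 1336
End of period: [26, 141, 262, 1336]

262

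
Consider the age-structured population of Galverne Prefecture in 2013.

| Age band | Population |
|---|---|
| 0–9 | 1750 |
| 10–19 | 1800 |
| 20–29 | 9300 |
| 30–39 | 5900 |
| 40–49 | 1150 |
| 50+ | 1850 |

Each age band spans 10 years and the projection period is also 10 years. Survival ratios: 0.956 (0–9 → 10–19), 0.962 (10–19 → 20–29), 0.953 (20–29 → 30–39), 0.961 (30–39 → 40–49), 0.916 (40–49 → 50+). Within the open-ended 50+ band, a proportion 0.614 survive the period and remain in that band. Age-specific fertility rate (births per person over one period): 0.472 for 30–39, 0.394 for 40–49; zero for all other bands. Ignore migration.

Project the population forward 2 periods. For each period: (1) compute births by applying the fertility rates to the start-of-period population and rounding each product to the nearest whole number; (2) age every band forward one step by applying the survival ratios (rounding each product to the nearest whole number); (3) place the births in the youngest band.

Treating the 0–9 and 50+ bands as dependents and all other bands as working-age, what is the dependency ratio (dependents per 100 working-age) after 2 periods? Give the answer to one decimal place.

[period 1]
Births: 5900 × 0.472 = 2785  |  1150 × 0.394 = 453 — total 3238
10–19: 1750 × 0.956 = 1673
20–29: 1800 × 0.962 = 1732
30–39: 9300 × 0.953 = 8863
40–49: 5900 × 0.961 = 5670
50+: 1150 × 0.916 + 1850 × 0.614 = 1053 + 1136 = 2189
Population now: 0–9=3238, 10–19=1673, 20–29=1732, 30–39=8863, 40–49=5670, 50+=2189
[period 2]
Births: 8863 × 0.472 = 4183  |  5670 × 0.394 = 2234 — total 6417
10–19: 3238 × 0.956 = 3096
20–29: 1673 × 0.962 = 1609
30–39: 1732 × 0.953 = 1651
40–49: 8863 × 0.961 = 8517
50+: 5670 × 0.916 + 2189 × 0.614 = 5194 + 1344 = 6538
Population now: 0–9=6417, 10–19=3096, 20–29=1609, 30–39=1651, 40–49=8517, 50+=6538
Dependents (band 0–9 + band 50+) = 6417 + 6538 = 12955; working-age = 14873; ratio = 12955/14873 × 100 = 87.1

87.1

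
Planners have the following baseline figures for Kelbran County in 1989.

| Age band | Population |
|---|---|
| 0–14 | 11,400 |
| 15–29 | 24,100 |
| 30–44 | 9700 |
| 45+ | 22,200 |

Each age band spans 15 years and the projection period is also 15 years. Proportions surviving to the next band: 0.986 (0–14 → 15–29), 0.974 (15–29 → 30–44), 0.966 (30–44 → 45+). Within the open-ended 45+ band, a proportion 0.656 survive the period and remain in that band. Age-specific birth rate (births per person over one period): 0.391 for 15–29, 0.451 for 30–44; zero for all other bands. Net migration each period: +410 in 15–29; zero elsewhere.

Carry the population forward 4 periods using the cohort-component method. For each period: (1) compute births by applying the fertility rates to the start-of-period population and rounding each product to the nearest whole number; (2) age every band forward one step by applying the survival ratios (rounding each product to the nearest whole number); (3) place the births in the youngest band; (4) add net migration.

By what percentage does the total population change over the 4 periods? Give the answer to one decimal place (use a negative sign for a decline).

Let band 1 be 0–14 through band 4 = 45+.
[period 1]
Births: 24100 × 0.391 = 9423  |  9700 × 0.451 = 4375 — total 13798
Band 2: 11400 × 0.986 = 11240
Band 3: 24100 × 0.974 = 23473
Band 4: 9700 × 0.966 + 22200 × 0.656 = 9370 + 14563 = 23933
Net migration: Band 2 + 410 → 11650
Giving 13798 / 11650 / 23473 / 23933.
[period 2]
Births: 11650 × 0.391 = 4555  |  23473 × 0.451 = 10586 — total 15141
Band 2: 13798 × 0.986 = 13605
Band 3: 11650 × 0.974 = 11347
Band 4: 23473 × 0.966 + 23933 × 0.656 = 22675 + 15700 = 38375
Net migration: Band 2 + 410 → 14015
Giving 15141 / 14015 / 11347 / 38375.
[period 3]
Births: 14015 × 0.391 = 5480  |  11347 × 0.451 = 5117 — total 10597
Band 2: 15141 × 0.986 = 14929
Band 3: 14015 × 0.974 = 13651
Band 4: 11347 × 0.966 + 38375 × 0.656 = 10961 + 25174 = 36135
Net migration: Band 2 + 410 → 15339
Giving 10597 / 15339 / 13651 / 36135.
[period 4]
Births: 15339 × 0.391 = 5998  |  13651 × 0.451 = 6157 — total 12155
Band 2: 10597 × 0.986 = 10449
Band 3: 15339 × 0.974 = 14940
Band 4: 13651 × 0.966 + 36135 × 0.656 = 13187 + 23705 = 36892
Net migration: Band 2 + 410 → 10859
Giving 12155 / 10859 / 14940 / 36892.
Total: 67400 → 74846; change = 7446; percentage change = 11.0%

11.0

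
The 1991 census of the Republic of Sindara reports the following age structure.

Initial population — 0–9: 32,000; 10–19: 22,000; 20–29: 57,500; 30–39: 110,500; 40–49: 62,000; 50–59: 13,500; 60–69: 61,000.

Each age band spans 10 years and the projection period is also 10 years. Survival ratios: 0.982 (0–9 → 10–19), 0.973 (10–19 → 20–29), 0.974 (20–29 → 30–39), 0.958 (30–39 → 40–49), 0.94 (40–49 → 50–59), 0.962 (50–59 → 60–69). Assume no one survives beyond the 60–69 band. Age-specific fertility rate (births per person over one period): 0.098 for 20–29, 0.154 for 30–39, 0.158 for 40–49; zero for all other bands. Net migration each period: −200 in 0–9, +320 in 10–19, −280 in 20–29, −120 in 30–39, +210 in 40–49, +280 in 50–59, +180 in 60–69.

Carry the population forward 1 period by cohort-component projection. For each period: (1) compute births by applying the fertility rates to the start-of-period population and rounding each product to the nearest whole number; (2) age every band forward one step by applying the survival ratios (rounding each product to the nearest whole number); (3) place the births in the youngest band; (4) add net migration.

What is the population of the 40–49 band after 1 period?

Period 1:
Births: 57500 × 0.098 = 5635 ; 110500 × 0.154 = 17017 ; 62000 × 0.158 = 9796 — total 32448
10–19: 32000 × 0.982 = 31424
20–29: 22000 × 0.973 = 21406
30–39: 57500 × 0.974 = 56005
40–49: 110500 × 0.958 = 105859
50–59: 62000 × 0.94 = 58280
60–69: 13500 × 0.962 = 12987
Net migration: 0–9 − 200 → 32248; 10–19 + 320 → 31744; 20–29 − 280 → 21126; 30–39 − 120 → 55885; 40–49 + 210 → 106069; 50–59 + 280 → 58560; 60–69 + 180 → 13167
End of period: [32248, 31744, 21126, 55885, 106069, 58560, 13167]

106069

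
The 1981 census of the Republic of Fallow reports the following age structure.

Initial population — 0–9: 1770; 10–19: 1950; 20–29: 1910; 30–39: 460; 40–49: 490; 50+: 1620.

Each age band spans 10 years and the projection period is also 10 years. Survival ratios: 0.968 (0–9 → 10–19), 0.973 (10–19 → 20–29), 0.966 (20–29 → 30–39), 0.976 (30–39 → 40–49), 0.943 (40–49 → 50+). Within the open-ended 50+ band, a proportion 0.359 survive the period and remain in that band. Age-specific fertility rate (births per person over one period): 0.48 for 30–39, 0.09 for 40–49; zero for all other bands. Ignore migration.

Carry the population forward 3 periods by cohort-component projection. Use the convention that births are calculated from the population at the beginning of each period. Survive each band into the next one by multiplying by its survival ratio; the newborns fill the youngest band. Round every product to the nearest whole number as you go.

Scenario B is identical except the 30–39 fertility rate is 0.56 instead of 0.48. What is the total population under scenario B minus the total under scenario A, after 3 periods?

Numbering the bands 1..6 from youngest to oldest:
[period 1]
Births: 460 × 0.48 = 221 ; 490 × 0.09 = 44 ⇒ total 265
Band 2: 1770 × 0.968 = 1713
Band 3: 1950 × 0.973 = 1897
Band 4: 1910 × 0.966 = 1845
Band 5: 460 × 0.976 = 449
Band 6: 490 × 0.943 + 1620 × 0.359 = 462 + 582 = 1044
→ [265, 1713, 1897, 1845, 449, 1044]
[period 2]
Births: 1845 × 0.48 = 886 ; 449 × 0.09 = 40 ⇒ total 926
Band 2: 265 × 0.968 = 257
Band 3: 1713 × 0.973 = 1667
Band 4: 1897 × 0.966 = 1833
Band 5: 1845 × 0.976 = 1801
Band 6: 449 × 0.943 + 1044 × 0.359 = 423 + 375 = 798
→ [926, 257, 1667, 1833, 1801, 798]
[period 3]
Births: 1833 × 0.48 = 880 ; 1801 × 0.09 = 162 ⇒ total 1042
Band 2: 926 × 0.968 = 896
Band 3: 257 × 0.973 = 250
Band 4: 1667 × 0.966 = 1610
Band 5: 1833 × 0.976 = 1789
Band 6: 1801 × 0.943 + 798 × 0.359 = 1698 + 286 = 1984
→ [1042, 896, 250, 1610, 1789, 1984]
Scenario A total after 3 periods: 7571
Scenario B projection —
[period 1]
Births: 460 × 0.56 = 258 ; 490 × 0.09 = 44 ⇒ total 302
Band 2: 1770 × 0.968 = 1713
Band 3: 1950 × 0.973 = 1897
Band 4: 1910 × 0.966 = 1845
Band 5: 460 × 0.976 = 449
Band 6: 490 × 0.943 + 1620 × 0.359 = 462 + 582 = 1044
→ [302, 1713, 1897, 1845, 449, 1044]
[period 2]
Births: 1845 × 0.56 = 1033 ; 449 × 0.09 = 40 ⇒ total 1073
Band 2: 302 × 0.968 = 292
Band 3: 1713 × 0.973 = 1667
Band 4: 1897 × 0.966 = 1833
Band 5: 1845 × 0.976 = 1801
Band 6: 449 × 0.943 + 1044 × 0.359 = 423 + 375 = 798
→ [1073, 292, 1667, 1833, 1801, 798]
[period 3]
Births: 1833 × 0.56 = 1026 ; 1801 × 0.09 = 162 ⇒ total 1188
Band 2: 1073 × 0.968 = 1039
Band 3: 292 × 0.973 = 284
Band 4: 1667 × 0.966 = 1610
Band 5: 1833 × 0.976 = 1789
Band 6: 1801 × 0.943 + 798 × 0.359 = 1698 + 286 = 1984
→ [1188, 1039, 284, 1610, 1789, 1984]
Scenario B total after 3 periods: 7894
Difference B − A = 7894 − 7571 = 323

323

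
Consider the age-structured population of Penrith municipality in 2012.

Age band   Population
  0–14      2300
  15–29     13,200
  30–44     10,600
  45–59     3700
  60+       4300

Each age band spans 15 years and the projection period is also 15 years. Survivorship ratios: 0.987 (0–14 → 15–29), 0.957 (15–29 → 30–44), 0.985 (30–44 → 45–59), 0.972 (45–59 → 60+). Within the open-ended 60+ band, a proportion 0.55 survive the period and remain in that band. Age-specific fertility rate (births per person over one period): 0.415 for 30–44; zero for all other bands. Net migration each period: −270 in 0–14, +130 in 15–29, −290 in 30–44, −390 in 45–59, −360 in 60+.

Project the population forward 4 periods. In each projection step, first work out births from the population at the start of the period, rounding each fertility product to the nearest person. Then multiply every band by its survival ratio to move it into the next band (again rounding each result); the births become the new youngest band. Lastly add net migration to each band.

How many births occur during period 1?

After projecting period 1:
Births: 10600 * 0.415 = 4399
15–29: 2300 * 0.987 = 2270
30–44: 13200 * 0.957 = 12632
45–59: 10600 * 0.985 = 10441
60+: 3700 * 0.972 + 4300 * 0.55 = 3596 + 2365 = 5961
Net migration: 0–14 − 270 → 4129; 15–29 + 130 → 2400; 30–44 − 290 → 12342; 45–59 − 390 → 10051; 60+ − 360 → 5601
→ [4129, 2400, 12342, 10051, 5601]

4399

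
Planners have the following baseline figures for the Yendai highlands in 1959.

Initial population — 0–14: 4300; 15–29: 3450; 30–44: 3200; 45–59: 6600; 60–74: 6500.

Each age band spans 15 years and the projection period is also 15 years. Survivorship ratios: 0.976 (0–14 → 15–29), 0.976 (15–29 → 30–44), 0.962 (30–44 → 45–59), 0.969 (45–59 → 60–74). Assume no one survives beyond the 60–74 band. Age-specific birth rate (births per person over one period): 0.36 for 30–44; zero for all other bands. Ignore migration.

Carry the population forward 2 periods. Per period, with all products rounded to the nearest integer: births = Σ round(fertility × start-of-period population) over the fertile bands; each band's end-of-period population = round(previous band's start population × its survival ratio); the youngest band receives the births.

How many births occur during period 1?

Period 1:
Births: 3200 × 0.36 = 1152
15–29: 4300 × 0.976 = 4197
30–44: 3450 × 0.976 = 3367
45–59: 3200 × 0.962 = 3078
60–74: 6600 × 0.969 = 6395
→ [1152, 4197, 3367, 3078, 6395]

1152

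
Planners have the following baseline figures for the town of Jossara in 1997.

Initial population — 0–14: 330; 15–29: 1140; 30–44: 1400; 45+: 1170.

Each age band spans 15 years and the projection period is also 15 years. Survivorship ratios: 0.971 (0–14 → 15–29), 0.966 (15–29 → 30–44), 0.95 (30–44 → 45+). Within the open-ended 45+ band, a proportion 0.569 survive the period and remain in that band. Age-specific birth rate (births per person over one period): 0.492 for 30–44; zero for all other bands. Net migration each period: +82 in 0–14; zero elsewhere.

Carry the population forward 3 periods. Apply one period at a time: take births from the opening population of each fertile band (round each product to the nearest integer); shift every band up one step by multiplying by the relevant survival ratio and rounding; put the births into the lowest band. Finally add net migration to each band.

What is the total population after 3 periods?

— Period 1 —
Births: 1400 × 0.492 = 689
15–29: 330 × 0.971 = 320
30–44: 1140 × 0.966 = 1101
45+: 1400 × 0.95 + 1170 × 0.569 = 1330 + 666 = 1996
Net migration: 0–14 + 82 → 771
End of period: [771, 320, 1101, 1996]
— Period 2 —
Births: 1101 × 0.492 = 542
15–29: 771 × 0.971 = 749
30–44: 320 × 0.966 = 309
45+: 1101 × 0.95 + 1996 × 0.569 = 1046 + 1136 = 2182
Net migration: 0–14 + 82 → 624
End of period: [624, 749, 309, 2182]
— Period 3 —
Births: 309 × 0.492 = 152
15–29: 624 × 0.971 = 606
30–44: 749 × 0.966 = 724
45+: 309 × 0.95 + 2182 × 0.569 = 294 + 1242 = 1536
Net migration: 0–14 + 82 → 234
End of period: [234, 606, 724, 1536]
Total after period 3: 234 + 606 + 724 + 1536 = 3100

3100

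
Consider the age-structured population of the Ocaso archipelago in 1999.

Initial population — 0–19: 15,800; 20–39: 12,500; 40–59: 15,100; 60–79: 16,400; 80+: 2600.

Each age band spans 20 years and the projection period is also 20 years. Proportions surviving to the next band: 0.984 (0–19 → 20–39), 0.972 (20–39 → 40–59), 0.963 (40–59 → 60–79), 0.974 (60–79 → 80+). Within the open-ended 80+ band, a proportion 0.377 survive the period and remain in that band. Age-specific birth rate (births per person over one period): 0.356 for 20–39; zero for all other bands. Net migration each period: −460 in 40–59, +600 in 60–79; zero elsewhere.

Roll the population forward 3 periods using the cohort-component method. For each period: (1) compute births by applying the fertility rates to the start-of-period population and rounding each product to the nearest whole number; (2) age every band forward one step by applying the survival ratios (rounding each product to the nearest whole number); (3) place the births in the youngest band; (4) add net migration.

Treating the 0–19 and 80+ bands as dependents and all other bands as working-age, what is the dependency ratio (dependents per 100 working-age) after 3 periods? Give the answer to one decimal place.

88.0

(Bands numbered youngest = 1 to oldest = 5.)
— Period 1 —
Births: 12500 * 0.356 = 4450
Band 2: 15800 * 0.984 = 15547
Band 3: 12500 * 0.972 = 12150
Band 4: 15100 * 0.963 = 14541
Band 5: 16400 * 0.974 + 2600 * 0.377 = 15974 + 980 = 16954
Net migration: Band 3 − 460 → 11690; Band 4 + 600 → 15141
Giving 4450 / 15547 / 11690 / 15141 / 16954.
— Period 2 —
Births: 15547 * 0.356 = 5535
Band 2: 4450 * 0.984 = 4379
Band 3: 15547 * 0.972 = 15112
Band 4: 11690 * 0.963 = 11257
Band 5: 15141 * 0.974 + 16954 * 0.377 = 14747 + 6392 = 21139
Net migration: Band 3 − 460 → 14652; Band 4 + 600 → 11857
Giving 5535 / 4379 / 14652 / 11857 / 21139.
— Period 3 —
Births: 4379 * 0.356 = 1559
Band 2: 5535 * 0.984 = 5446
Band 3: 4379 * 0.972 = 4256
Band 4: 14652 * 0.963 = 14110
Band 5: 11857 * 0.974 + 21139 * 0.377 = 11549 + 7969 = 19518
Net migration: Band 3 − 460 → 3796; Band 4 + 600 → 14710
Giving 1559 / 5446 / 3796 / 14710 / 19518.
Dependents (band 0–19 + band 80+) = 1559 + 19518 = 21077; working-age = 23952; ratio = 21077/23952 × 100 = 88.0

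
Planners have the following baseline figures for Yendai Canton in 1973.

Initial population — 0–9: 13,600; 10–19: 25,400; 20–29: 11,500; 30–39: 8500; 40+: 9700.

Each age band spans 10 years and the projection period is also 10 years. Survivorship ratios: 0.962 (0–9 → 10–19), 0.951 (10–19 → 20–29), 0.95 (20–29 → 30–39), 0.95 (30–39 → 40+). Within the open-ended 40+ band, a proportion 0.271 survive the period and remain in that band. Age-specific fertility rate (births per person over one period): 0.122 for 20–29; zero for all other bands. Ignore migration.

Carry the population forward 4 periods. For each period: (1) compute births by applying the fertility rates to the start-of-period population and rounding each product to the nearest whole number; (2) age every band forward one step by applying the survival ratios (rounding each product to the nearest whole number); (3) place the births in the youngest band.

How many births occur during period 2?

[period 1]
Births: 11500 × 0.122 = 1403
10–19: 13600 × 0.962 = 13083
20–29: 25400 × 0.951 = 24155
30–39: 11500 × 0.95 = 10925
40+: 8500 × 0.95 + 9700 × 0.271 = 8075 + 2629 = 10704
Population now: 0–9=1403, 10–19=13083, 20–29=24155, 30–39=10925, 40+=10704
[period 2]
Births: 24155 × 0.122 = 2947
10–19: 1403 × 0.962 = 1350
20–29: 13083 × 0.951 = 12442
30–39: 24155 × 0.95 = 22947
40+: 10925 × 0.95 + 10704 × 0.271 = 10379 + 2901 = 13280
Population now: 0–9=2947, 10–19=1350, 20–29=12442, 30–39=22947, 40+=13280

2947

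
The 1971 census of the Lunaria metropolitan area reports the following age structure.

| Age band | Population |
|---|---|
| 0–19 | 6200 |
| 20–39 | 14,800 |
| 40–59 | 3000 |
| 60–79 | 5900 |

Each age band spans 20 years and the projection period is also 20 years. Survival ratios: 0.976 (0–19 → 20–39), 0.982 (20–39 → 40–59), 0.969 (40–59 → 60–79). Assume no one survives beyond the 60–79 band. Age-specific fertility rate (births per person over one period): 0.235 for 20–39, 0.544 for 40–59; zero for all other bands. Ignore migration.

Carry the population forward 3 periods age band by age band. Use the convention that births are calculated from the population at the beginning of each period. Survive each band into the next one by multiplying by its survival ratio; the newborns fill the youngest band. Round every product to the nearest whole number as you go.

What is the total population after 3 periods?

— Period 1 —
Births: 14800 × 0.235 = 3478  |  3000 × 0.544 = 1632 ⇒ total 5110
20–39: 6200 × 0.976 = 6051
40–59: 14800 × 0.982 = 14534
60–79: 3000 × 0.969 = 2907
Giving 5110 / 6051 / 14534 / 2907.
— Period 2 —
Births: 6051 × 0.235 = 1422  |  14534 × 0.544 = 7906 ⇒ total 9328
20–39: 5110 × 0.976 = 4987
40–59: 6051 × 0.982 = 5942
60–79: 14534 × 0.969 = 14083
Giving 9328 / 4987 / 5942 / 14083.
— Period 3 —
Births: 4987 × 0.235 = 1172  |  5942 × 0.544 = 3232 ⇒ total 4404
20–39: 9328 × 0.976 = 9104
40–59: 4987 × 0.982 = 4897
60–79: 5942 × 0.969 = 5758
Giving 4404 / 9104 / 4897 / 5758.
Total after period 3: 4404 + 9104 + 4897 + 5758 = 24163

24163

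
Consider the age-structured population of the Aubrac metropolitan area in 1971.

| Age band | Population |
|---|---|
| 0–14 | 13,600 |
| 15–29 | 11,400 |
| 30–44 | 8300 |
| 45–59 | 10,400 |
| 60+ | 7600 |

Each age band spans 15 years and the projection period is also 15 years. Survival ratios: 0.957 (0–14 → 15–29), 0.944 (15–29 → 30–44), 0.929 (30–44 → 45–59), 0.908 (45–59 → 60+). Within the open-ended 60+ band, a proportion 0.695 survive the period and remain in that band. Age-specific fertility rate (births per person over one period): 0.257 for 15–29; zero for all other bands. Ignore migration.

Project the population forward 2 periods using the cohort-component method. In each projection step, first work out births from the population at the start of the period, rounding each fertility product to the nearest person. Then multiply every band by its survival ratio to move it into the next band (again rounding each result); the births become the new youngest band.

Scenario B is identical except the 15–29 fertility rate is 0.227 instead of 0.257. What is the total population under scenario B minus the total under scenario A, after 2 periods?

-718

Numbering the bands 1..5 from youngest to oldest:
Period 1.
Births: 11400 × 0.257 = 2930
Band 2: 13600 × 0.957 = 13015
Band 3: 11400 × 0.944 = 10762
Band 4: 8300 × 0.929 = 7711
Band 5: 10400 × 0.908 + 7600 × 0.695 = 9443 + 5282 = 14725
→ [2930, 13015, 10762, 7711, 14725]
Period 2.
Births: 13015 × 0.257 = 3345
Band 2: 2930 × 0.957 = 2804
Band 3: 13015 × 0.944 = 12286
Band 4: 10762 × 0.929 = 9998
Band 5: 7711 × 0.908 + 14725 × 0.695 = 7002 + 10234 = 17236
→ [3345, 2804, 12286, 9998, 17236]
Scenario A total after 2 periods: 45669
Scenario B projection —
Period 1.
Births: 11400 × 0.227 = 2588
Band 2: 13600 × 0.957 = 13015
Band 3: 11400 × 0.944 = 10762
Band 4: 8300 × 0.929 = 7711
Band 5: 10400 × 0.908 + 7600 × 0.695 = 9443 + 5282 = 14725
→ [2588, 13015, 10762, 7711, 14725]
Period 2.
Births: 13015 × 0.227 = 2954
Band 2: 2588 × 0.957 = 2477
Band 3: 13015 × 0.944 = 12286
Band 4: 10762 × 0.929 = 9998
Band 5: 7711 × 0.908 + 14725 × 0.695 = 7002 + 10234 = 17236
→ [2954, 2477, 12286, 9998, 17236]
Scenario B total after 2 periods: 44951
Difference B − A = 44951 − 45669 = -718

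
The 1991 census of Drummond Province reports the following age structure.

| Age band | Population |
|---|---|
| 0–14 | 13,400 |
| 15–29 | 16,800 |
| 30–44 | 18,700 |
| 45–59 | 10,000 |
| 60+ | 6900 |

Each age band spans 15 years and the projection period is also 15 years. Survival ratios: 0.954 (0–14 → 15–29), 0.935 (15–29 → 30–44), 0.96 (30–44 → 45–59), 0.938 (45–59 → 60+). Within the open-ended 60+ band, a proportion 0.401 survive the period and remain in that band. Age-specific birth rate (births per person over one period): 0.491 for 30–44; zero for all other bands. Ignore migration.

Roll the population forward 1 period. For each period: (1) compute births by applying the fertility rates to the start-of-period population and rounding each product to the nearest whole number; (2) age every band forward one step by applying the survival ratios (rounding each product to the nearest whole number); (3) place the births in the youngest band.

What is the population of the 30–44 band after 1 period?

Call the groups 1 to 5, youngest first.
Period 1.
Births: 18700 * 0.491 = 9182
Group 2: 13400 * 0.954 = 12784
Group 3: 16800 * 0.935 = 15708
Group 4: 18700 * 0.96 = 17952
Group 5: 10000 * 0.938 + 6900 * 0.401 = 9380 + 2767 = 12147
→ [9182, 12784, 15708, 17952, 12147]

15708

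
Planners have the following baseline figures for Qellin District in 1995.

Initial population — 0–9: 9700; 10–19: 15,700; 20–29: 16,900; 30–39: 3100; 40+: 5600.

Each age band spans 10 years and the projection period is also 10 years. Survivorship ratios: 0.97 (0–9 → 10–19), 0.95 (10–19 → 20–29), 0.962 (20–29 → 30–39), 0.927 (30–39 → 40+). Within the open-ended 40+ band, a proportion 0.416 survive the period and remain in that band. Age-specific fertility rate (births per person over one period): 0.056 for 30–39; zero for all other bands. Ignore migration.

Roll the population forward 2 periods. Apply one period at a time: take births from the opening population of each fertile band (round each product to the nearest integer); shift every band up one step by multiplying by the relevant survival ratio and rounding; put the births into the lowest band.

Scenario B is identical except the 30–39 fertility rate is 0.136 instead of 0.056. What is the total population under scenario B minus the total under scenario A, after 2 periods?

Numbering the bands 1..5 from youngest to oldest:
[period 1]
Births: 3100 * 0.056 = 174
Band 2: 9700 * 0.97 = 9409
Band 3: 15700 * 0.95 = 14915
Band 4: 16900 * 0.962 = 16258
Band 5: 3100 * 0.927 + 5600 * 0.416 = 2874 + 2330 = 5204
Giving 174 / 9409 / 14915 / 16258 / 5204.
[period 2]
Births: 16258 * 0.056 = 910
Band 2: 174 * 0.97 = 169
Band 3: 9409 * 0.95 = 8939
Band 4: 14915 * 0.962 = 14348
Band 5: 16258 * 0.927 + 5204 * 0.416 = 15071 + 2165 = 17236
Giving 910 / 169 / 8939 / 14348 / 17236.
Scenario A total after 2 periods: 41602
Scenario B projection —
[period 1]
Births: 3100 * 0.136 = 422
Band 2: 9700 * 0.97 = 9409
Band 3: 15700 * 0.95 = 14915
Band 4: 16900 * 0.962 = 16258
Band 5: 3100 * 0.927 + 5600 * 0.416 = 2874 + 2330 = 5204
Giving 422 / 9409 / 14915 / 16258 / 5204.
[period 2]
Births: 16258 * 0.136 = 2211
Band 2: 422 * 0.97 = 409
Band 3: 9409 * 0.95 = 8939
Band 4: 14915 * 0.962 = 14348
Band 5: 16258 * 0.927 + 5204 * 0.416 = 15071 + 2165 = 17236
Giving 2211 / 409 / 8939 / 14348 / 17236.
Scenario B total after 2 periods: 43143
Difference B − A = 43143 − 41602 = 1541

1541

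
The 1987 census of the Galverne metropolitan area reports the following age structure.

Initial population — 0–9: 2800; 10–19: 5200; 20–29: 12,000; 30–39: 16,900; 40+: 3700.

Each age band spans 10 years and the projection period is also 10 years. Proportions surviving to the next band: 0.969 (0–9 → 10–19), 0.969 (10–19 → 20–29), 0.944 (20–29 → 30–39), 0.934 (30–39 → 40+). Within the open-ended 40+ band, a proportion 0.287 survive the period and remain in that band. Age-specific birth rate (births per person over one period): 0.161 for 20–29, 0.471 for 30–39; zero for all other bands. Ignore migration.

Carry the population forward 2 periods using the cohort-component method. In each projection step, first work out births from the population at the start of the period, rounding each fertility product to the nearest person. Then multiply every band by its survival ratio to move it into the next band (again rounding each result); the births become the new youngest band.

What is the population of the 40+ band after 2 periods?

15415

Numbering the bands 1..5 from youngest to oldest:
Period 1.
Births: 12000 * 0.161 = 1932, 16900 * 0.471 = 7960 — total 9892
Band 2: 2800 * 0.969 = 2713
Band 3: 5200 * 0.969 = 5039
Band 4: 12000 * 0.944 = 11328
Band 5: 16900 * 0.934 + 3700 * 0.287 = 15785 + 1062 = 16847
Population now: 0–9=9892, 10–19=2713, 20–29=5039, 30–39=11328, 40+=16847
Period 2.
Births: 5039 * 0.161 = 811, 11328 * 0.471 = 5335 — total 6146
Band 2: 9892 * 0.969 = 9585
Band 3: 2713 * 0.969 = 2629
Band 4: 5039 * 0.944 = 4757
Band 5: 11328 * 0.934 + 16847 * 0.287 = 10580 + 4835 = 15415
Population now: 0–9=6146, 10–19=9585, 20–29=2629, 30–39=4757, 40+=15415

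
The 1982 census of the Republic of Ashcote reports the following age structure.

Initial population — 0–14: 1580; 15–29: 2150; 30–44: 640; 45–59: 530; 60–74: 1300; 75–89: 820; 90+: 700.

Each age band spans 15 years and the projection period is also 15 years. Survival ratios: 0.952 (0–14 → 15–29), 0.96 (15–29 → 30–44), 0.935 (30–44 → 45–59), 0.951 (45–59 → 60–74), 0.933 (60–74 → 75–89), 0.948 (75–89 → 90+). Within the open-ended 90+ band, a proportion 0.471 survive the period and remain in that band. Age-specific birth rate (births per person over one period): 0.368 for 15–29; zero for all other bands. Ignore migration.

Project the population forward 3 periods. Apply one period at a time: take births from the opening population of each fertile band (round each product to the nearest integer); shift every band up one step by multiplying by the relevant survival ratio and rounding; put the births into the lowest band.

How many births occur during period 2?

(Groups numbered youngest = 1 to oldest = 7.)
— Period 1 —
Births: 2150 * 0.368 = 791
Group 2: 1580 * 0.952 = 1504
Group 3: 2150 * 0.96 = 2064
Group 4: 640 * 0.935 = 598
Group 5: 530 * 0.951 = 504
Group 6: 1300 * 0.933 = 1213
Group 7: 820 * 0.948 + 700 * 0.471 = 777 + 330 = 1107
End of period: [791, 1504, 2064, 598, 504, 1213, 1107]
— Period 2 —
Births: 1504 * 0.368 = 553
Group 2: 791 * 0.952 = 753
Group 3: 1504 * 0.96 = 1444
Group 4: 2064 * 0.935 = 1930
Group 5: 598 * 0.951 = 569
Group 6: 504 * 0.933 = 470
Group 7: 1213 * 0.948 + 1107 * 0.471 = 1150 + 521 = 1671
End of period: [553, 753, 1444, 1930, 569, 470, 1671]

553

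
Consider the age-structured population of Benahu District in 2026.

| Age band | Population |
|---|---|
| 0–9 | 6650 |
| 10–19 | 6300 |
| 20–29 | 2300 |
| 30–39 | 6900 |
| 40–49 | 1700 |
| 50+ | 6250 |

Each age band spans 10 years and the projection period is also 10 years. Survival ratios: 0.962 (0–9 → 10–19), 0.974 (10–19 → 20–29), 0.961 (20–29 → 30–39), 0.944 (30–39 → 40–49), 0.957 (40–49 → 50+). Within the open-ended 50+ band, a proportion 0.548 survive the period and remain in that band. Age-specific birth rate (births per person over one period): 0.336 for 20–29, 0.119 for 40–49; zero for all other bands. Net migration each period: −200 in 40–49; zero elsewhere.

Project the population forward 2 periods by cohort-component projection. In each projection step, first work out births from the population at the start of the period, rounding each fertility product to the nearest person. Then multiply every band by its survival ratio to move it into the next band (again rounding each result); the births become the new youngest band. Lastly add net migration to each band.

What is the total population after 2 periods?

Let group 1 be 0–9 through group 6 = 50+.
Period 1.
Births: 2300 * 0.336 = 773  |  1700 * 0.119 = 202 — total 975
Group 2: 6650 * 0.962 = 6397
Group 3: 6300 * 0.974 = 6136
Group 4: 2300 * 0.961 = 2210
Group 5: 6900 * 0.944 = 6514
Group 6: 1700 * 0.957 + 6250 * 0.548 = 1627 + 3425 = 5052
Net migration: Group 5 − 200 → 6314
→ [975, 6397, 6136, 2210, 6314, 5052]
Period 2.
Births: 6136 * 0.336 = 2062  |  6314 * 0.119 = 751 — total 2813
Group 2: 975 * 0.962 = 938
Group 3: 6397 * 0.974 = 6231
Group 4: 6136 * 0.961 = 5897
Group 5: 2210 * 0.944 = 2086
Group 6: 6314 * 0.957 + 5052 * 0.548 = 6042 + 2768 = 8810
Net migration: Group 5 − 200 → 1886
→ [2813, 938, 6231, 5897, 1886, 8810]
Total after period 2: 2813 + 938 + 6231 + 5897 + 1886 + 8810 = 26575

26575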